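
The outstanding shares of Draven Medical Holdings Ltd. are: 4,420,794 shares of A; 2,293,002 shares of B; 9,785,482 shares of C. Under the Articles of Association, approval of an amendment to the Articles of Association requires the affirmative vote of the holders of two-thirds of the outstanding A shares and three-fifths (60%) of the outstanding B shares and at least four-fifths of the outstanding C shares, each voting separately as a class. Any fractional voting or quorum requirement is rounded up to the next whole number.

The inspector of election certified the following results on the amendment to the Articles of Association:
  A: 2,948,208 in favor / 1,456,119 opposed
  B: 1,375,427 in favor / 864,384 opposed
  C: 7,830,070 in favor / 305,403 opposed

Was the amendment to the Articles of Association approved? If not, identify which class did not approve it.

A: 2/3 of 4420794 = 2947196; 2,947,196 required, 2,948,208 in favor — approved.
B: 3/5 of 2293002 = 1375801.20, rounded up to 1375802; 1,375,802 required, 1,375,427 in favor — not approved.
C: 4/5 of 9785482 = 7828385.60, rounded up to 7828386; 7,828,386 required, 7,830,070 in favor — approved.

Not approved — the B shares did not give the required vote.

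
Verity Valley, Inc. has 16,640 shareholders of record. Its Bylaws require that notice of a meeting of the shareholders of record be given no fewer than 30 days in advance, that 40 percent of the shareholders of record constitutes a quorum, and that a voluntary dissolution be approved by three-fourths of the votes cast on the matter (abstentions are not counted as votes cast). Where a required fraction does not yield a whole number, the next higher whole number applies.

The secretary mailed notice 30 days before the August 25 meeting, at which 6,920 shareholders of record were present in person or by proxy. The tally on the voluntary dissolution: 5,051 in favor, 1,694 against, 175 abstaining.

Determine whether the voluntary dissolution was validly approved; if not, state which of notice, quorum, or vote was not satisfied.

Notice: 30 days given; 30 required. Satisfied.
Quorum: 40% of 16,640 = 6,656; 6,920 present. Satisfied.
Vote: requires three-fourths of the votes cast (6,920 − 175 abstaining = 6,745); 3/4 of 6745 = 5058.75, rounded up to 5059, so 5,059 needed; 5,051 in favor. Not satisfied.

Invalid — vote requirement not satisfied.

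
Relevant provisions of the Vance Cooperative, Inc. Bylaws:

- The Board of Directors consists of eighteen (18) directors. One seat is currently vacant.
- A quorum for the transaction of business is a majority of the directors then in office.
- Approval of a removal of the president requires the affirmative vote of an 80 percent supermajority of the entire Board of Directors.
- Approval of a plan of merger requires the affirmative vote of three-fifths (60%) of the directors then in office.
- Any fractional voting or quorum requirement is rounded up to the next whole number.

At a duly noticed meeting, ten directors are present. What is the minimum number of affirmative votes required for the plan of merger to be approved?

The plan of merger requires three-fifths of the directors then in office (17).
3/5 of 17 = 10.20, rounded up to 11.
(Only 10 can vote, so the plan of merger cannot pass at this meeting, but the required vote is still 11.)

11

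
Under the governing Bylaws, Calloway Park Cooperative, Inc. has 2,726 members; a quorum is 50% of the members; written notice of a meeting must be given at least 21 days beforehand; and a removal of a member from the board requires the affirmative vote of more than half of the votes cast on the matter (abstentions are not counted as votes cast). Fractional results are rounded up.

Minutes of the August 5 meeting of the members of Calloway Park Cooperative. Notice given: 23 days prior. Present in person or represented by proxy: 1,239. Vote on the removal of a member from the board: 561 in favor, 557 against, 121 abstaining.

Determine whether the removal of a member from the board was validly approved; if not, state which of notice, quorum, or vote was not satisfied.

Notice: 23 days given; 21 required. Satisfied.
Quorum: 50% of 2,726 = 1,363; 1,239 present. Not satisfied.
Vote: requires a majority of the votes cast (1,239 − 121 abstaining = 1,118); a majority of 1118 is 560, so 560 needed; 561 in favor. Satisfied.

Invalid — quorum requirement not satisfied.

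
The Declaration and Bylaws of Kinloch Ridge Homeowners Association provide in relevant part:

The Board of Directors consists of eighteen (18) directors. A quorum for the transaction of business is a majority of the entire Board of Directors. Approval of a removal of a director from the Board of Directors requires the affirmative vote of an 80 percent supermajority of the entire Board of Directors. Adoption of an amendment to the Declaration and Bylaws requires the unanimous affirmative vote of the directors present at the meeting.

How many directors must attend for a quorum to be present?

A majority of 18 is 10.

10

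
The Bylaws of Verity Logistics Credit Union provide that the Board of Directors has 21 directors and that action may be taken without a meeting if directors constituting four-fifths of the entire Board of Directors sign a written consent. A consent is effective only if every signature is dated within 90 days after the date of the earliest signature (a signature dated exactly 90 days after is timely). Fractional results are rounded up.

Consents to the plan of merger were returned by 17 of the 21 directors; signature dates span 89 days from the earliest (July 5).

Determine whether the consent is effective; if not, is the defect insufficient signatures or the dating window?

Signatures required: four-fifths of 21 — 4/5 of 21 = 16.80, rounded up to 17, so 17 needed; 17 signed. Sufficient.
Dating window: the latest signature is 89 days after the earliest; the limit is 90 days. Within the window.

Effective — both the signature and dating-window requirements are satisfied.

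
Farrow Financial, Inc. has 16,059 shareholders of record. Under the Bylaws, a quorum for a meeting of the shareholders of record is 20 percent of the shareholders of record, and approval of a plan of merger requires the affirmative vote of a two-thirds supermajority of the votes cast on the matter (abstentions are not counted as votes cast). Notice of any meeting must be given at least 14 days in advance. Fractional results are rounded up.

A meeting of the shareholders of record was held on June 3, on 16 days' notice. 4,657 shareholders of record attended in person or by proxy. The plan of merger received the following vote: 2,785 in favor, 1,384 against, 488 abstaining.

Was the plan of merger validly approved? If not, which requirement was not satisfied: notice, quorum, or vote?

Valid — all requirements satisfied.

Notice: 16 days given; 14 required. Satisfied.
Quorum: 20% of 16,059 = 3,211.80, rounded up to 3,212; 4,657 present. Satisfied.
Vote: requires two-thirds of the votes cast (4,657 − 488 abstaining = 4,169); 2/3 of 4169 = 2779.33, rounded up to 2780, so 2,780 needed; 2,785 in favor. Satisfied.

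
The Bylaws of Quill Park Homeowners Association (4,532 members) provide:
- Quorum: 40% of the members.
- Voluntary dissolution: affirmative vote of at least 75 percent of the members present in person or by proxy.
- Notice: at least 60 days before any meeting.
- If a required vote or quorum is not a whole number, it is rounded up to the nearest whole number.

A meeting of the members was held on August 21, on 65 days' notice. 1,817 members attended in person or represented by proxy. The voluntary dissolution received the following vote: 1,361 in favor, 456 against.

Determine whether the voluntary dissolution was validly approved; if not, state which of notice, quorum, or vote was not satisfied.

Invalid — vote requirement not satisfied.

Notice: 65 days given; 60 required. Satisfied.
Quorum: 40% of 4,532 = 1,812.80, rounded up to 1,813; 1,817 present. Satisfied.
Vote: requires three-fourths of those present (1,817); 3/4 of 1817 = 1362.75, rounded up to 1363, so 1,363 needed; 1,361 in favor. Not satisfied.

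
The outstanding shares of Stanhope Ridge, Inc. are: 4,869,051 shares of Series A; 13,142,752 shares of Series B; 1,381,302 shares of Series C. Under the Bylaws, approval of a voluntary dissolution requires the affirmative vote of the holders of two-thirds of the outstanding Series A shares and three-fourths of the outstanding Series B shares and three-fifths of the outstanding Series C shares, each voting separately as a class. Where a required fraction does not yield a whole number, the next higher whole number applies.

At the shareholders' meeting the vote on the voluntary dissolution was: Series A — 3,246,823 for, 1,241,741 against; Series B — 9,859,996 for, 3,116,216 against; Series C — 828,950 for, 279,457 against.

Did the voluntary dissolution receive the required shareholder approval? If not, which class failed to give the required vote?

Approved — every class gave the required vote.

Series A: 2/3 of 4869051 = 3246034; 3,246,034 required, 3,246,823 in favor — approved.
Series B: 3/4 of 13142752 = 9857064; 9,857,064 required, 9,859,996 in favor — approved.
Series C: 3/5 of 1381302 = 828781.20, rounded up to 828782; 828,782 required, 828,950 in favor — approved.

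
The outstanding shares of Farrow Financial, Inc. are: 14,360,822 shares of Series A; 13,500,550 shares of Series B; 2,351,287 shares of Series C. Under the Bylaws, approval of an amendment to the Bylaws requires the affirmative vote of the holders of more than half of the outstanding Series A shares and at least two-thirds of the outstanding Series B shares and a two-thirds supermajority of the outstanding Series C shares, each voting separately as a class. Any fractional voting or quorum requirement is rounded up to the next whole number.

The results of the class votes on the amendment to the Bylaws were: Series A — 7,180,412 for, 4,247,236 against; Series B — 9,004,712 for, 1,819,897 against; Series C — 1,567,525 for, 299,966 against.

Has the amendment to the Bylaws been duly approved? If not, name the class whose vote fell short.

Approved — every class gave the required vote.

Series A: a majority of 14360822 is 7180412; 7,180,412 required, 7,180,412 in favor — approved.
Series B: 2/3 of 13500550 = 9000366.67, rounded up to 9000367; 9,000,367 required, 9,004,712 in favor — approved.
Series C: 2/3 of 2351287 = 1567524.67, rounded up to 1567525; 1,567,525 required, 1,567,525 in favor — approved.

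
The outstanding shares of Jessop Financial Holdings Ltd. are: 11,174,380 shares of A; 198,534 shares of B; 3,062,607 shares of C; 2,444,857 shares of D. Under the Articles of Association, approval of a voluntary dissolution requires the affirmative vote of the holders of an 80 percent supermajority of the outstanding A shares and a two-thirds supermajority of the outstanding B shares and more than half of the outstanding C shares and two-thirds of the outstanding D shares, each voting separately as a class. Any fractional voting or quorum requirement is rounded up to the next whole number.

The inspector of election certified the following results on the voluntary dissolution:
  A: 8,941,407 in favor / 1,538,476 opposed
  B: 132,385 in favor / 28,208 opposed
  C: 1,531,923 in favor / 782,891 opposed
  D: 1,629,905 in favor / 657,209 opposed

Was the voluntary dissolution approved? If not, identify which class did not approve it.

Approved — every class gave the required vote.

A: 4/5 of 11174380 = 8939504; 8,939,504 required, 8,941,407 in favor — approved.
B: 2/3 of 198534 = 132356; 132,356 required, 132,385 in favor — approved.
C: a majority of 3062607 is 1531304; 1,531,304 required, 1,531,923 in favor — approved.
D: 2/3 of 2444857 = 1629904.67, rounded up to 1629905; 1,629,905 required, 1,629,905 in favor — approved.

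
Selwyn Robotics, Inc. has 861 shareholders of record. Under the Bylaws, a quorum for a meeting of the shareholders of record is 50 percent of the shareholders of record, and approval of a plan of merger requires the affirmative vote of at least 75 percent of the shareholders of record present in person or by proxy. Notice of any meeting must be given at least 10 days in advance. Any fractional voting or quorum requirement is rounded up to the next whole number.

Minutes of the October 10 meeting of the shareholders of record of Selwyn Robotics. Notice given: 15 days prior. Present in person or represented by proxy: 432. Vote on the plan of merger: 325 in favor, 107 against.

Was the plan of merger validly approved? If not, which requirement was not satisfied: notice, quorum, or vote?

Valid — all requirements satisfied.

Notice: 15 days given; 10 required. Satisfied.
Quorum: 50% of 861 = 430.50, rounded up to 431; 432 present. Satisfied.
Vote: requires three-fourths of those present (432); 3/4 of 432 = 324, so 324 needed; 325 in favor. Satisfied.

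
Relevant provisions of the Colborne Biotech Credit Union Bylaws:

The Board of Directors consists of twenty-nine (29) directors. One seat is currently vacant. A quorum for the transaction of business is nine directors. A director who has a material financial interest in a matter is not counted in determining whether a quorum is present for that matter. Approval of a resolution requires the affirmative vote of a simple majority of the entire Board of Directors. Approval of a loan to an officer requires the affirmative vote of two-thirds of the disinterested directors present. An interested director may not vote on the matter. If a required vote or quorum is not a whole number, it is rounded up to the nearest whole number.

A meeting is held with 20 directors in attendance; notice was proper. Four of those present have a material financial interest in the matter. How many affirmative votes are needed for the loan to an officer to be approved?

The loan to an officer requires two-thirds of the disinterested directors present (20 − 4 = 16).
2/3 of 16 = 10.67, rounded up to 11.

11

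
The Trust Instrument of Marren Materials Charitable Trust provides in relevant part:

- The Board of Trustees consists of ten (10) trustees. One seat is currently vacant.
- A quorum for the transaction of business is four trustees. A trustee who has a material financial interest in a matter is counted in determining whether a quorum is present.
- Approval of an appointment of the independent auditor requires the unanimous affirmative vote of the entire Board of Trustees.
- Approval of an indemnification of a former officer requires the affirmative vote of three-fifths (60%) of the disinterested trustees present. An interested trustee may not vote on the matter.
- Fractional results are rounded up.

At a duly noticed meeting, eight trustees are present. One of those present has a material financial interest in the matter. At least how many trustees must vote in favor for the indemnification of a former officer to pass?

The indemnification of a former officer requires three-fifths of the disinterested trustees present (8 − 1 = 7).
3/5 of 7 = 4.20, rounded up to 5.

5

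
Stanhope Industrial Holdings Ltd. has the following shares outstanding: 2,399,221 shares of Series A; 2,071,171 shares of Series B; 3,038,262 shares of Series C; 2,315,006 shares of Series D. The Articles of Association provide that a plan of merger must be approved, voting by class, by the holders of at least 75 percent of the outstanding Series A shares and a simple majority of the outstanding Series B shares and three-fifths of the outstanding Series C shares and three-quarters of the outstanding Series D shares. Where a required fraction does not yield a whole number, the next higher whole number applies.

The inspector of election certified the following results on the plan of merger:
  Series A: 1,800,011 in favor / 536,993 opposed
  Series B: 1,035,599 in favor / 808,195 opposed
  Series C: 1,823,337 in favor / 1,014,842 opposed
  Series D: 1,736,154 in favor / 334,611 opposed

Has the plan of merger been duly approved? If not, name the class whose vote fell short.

Series A: 3/4 of 2399221 = 1799415.75, rounded up to 1799416; 1,799,416 required, 1,800,011 in favor — approved.
Series B: a majority of 2071171 is 1035586; 1,035,586 required, 1,035,599 in favor — approved.
Series C: 3/5 of 3038262 = 1822957.20, rounded up to 1822958; 1,822,958 required, 1,823,337 in favor — approved.
Series D: 3/4 of 2315006 = 1736254.50, rounded up to 1736255; 1,736,255 required, 1,736,154 in favor — not approved.

Not approved — the Series D shares did not give the required vote.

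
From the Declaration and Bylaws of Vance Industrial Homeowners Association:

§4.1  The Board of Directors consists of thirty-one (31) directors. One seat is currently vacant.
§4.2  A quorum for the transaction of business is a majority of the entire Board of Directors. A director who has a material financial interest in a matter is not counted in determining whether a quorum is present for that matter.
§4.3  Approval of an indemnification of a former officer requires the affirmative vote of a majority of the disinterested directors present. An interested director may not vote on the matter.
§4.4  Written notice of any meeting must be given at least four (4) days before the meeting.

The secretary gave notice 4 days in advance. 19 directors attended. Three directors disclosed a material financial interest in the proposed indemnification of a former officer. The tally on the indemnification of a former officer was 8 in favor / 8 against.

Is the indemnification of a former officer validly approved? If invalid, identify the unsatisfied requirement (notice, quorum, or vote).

Invalid — vote requirement not satisfied.

Notice: 4 days given; 4 required (4 ≥ 4). Satisfied.
Quorum: 19 present, but the 3 interested directors do not count, leaving 16. Quorum is 16. Satisfied.
Vote: the indemnification of a former officer requires a majority of the disinterested directors present (19 − 3 = 16). A majority of 16 is 9, so 9 affirmative votes are needed; 8 voted in favor. Not satisfied.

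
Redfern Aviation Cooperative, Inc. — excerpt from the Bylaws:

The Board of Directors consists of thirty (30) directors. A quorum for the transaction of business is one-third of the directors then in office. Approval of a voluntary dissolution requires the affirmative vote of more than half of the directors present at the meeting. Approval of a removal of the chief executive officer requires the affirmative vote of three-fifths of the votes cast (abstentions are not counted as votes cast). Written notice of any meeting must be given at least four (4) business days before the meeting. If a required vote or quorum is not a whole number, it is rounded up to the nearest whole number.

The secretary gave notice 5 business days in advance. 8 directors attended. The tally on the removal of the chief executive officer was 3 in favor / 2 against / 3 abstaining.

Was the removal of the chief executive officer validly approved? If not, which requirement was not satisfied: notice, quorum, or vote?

Invalid — quorum requirement not satisfied.

Notice: 5 business days given; 4 required (5 ≥ 4). Satisfied.
Quorum: 8 present; quorum is 10. Not satisfied.
Vote: the removal of the chief executive officer requires three-fifths of the votes cast (8 present − 3 abstaining = 5). 3/5 of 5 = 3, so 3 affirmative votes are needed; 3 voted in favor. Satisfied. (Moot — without a quorum no business can be validly transacted.)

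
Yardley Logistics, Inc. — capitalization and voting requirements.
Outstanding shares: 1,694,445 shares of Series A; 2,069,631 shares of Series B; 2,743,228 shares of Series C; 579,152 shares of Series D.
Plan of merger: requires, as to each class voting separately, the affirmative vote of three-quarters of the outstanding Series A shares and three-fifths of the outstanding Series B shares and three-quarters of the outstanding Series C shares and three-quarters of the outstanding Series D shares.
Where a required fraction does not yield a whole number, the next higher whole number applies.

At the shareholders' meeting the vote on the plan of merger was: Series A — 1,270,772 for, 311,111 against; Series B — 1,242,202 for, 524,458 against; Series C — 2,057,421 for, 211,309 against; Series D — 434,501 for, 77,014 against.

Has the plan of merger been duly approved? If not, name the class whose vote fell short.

Series A: 3/4 of 1694445 = 1270833.75, rounded up to 1270834; 1,270,834 required, 1,270,772 in favor — not approved.
Series B: 3/5 of 2069631 = 1241778.60, rounded up to 1241779; 1,241,779 required, 1,242,202 in favor — approved.
Series C: 3/4 of 2743228 = 2057421; 2,057,421 required, 2,057,421 in favor — approved.
Series D: 3/4 of 579152 = 434364; 434,364 required, 434,501 in favor — approved.

Not approved — the Series A shares did not give the required vote.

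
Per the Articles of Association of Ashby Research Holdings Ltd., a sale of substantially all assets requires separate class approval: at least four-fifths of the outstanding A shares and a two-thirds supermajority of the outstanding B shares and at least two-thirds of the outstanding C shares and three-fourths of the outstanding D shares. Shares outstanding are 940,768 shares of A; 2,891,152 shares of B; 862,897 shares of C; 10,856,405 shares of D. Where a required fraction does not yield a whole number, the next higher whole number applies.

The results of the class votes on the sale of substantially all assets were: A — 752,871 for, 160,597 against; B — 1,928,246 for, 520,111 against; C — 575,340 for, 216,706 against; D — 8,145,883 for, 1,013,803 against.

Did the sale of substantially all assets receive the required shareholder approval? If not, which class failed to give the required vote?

A: 4/5 of 940768 = 752614.40, rounded up to 752615; 752,615 required, 752,871 in favor — approved.
B: 2/3 of 2891152 = 1927434.67, rounded up to 1927435; 1,927,435 required, 1,928,246 in favor — approved.
C: 2/3 of 862897 = 575264.67, rounded up to 575265; 575,265 required, 575,340 in favor — approved.
D: 3/4 of 10856405 = 8142303.75, rounded up to 8142304; 8,142,304 required, 8,145,883 in favor — approved.

Approved — every class gave the required vote.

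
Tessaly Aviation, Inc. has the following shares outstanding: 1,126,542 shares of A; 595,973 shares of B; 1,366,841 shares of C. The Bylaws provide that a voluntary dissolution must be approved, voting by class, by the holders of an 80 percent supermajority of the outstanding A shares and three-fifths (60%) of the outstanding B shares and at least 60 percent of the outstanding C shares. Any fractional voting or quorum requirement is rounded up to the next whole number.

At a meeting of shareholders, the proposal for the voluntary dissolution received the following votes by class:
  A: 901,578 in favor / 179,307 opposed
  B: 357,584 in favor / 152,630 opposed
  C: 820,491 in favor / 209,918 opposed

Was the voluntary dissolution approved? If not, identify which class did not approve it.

Approved — every class gave the required vote.

A: 4/5 of 1126542 = 901233.60, rounded up to 901234; 901,234 required, 901,578 in favor — approved.
B: 3/5 of 595973 = 357583.80, rounded up to 357584; 357,584 required, 357,584 in favor — approved.
C: 3/5 of 1366841 = 820104.60, rounded up to 820105; 820,105 required, 820,491 in favor — approved.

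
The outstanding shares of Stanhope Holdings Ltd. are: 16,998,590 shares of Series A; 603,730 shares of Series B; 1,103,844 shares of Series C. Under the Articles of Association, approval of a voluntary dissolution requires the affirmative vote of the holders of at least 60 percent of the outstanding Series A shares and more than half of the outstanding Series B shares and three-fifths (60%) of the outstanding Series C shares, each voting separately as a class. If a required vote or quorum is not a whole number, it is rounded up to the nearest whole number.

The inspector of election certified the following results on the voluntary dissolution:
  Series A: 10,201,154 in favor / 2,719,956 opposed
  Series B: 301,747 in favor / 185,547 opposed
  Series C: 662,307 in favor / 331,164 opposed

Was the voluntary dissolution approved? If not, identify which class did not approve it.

Not approved — the Series B shares did not give the required vote.

Series A: 3/5 of 16998590 = 10199154; 10,199,154 required, 10,201,154 in favor — approved.
Series B: a majority of 603730 is 301866; 301,866 required, 301,747 in favor — not approved.
Series C: 3/5 of 1103844 = 662306.40, rounded up to 662307; 662,307 required, 662,307 in favor — approved.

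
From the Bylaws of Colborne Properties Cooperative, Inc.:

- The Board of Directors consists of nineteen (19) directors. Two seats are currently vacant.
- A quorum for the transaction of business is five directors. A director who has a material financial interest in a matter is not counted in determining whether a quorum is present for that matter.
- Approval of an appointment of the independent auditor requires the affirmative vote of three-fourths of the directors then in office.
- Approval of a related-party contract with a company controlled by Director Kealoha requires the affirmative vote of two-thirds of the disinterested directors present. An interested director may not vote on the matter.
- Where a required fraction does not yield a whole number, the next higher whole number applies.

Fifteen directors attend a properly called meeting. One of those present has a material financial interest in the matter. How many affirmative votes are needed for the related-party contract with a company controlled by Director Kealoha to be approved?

The related-party contract with a company controlled by Director Kealoha requires two-thirds of the disinterested directors present (15 − 1 = 14).
2/3 of 14 = 9.33, rounded up to 10.

10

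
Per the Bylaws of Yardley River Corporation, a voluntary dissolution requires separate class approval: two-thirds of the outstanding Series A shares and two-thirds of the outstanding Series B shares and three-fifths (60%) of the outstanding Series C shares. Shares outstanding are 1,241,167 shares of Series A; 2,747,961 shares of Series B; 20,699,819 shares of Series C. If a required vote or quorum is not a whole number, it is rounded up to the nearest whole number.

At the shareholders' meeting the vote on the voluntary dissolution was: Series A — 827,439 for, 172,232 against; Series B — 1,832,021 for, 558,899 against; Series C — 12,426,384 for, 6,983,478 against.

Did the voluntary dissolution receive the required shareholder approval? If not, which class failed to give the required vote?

Series A: 2/3 of 1241167 = 827444.67, rounded up to 827445; 827,445 required, 827,439 in favor — not approved.
Series B: 2/3 of 2747961 = 1831974; 1,831,974 required, 1,832,021 in favor — approved.
Series C: 3/5 of 20699819 = 12419891.40, rounded up to 12419892; 12,419,892 required, 12,426,384 in favor — approved.

Not approved — the Series A shares did not give the required vote.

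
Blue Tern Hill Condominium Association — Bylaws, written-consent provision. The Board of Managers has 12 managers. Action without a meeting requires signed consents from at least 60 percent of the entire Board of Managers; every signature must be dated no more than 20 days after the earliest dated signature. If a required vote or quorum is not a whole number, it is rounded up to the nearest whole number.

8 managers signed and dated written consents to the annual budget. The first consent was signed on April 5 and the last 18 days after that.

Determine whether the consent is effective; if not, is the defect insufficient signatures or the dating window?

Effective — both the signature and dating-window requirements are satisfied.

Signatures required: at least 60 percent of 12 — 3/5 of 12 = 7.20, rounded up to 8, so 8 needed; 8 signed. Sufficient.
Dating window: the latest signature is 18 days after the earliest; the limit is 20 days. Within the window.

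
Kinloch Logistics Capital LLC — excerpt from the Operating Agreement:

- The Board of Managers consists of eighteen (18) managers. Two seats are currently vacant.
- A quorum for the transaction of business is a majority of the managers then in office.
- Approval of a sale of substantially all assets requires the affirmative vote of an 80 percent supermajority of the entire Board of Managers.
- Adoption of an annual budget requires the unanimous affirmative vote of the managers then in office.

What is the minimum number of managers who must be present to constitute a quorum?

A majority of 16 is 9.

9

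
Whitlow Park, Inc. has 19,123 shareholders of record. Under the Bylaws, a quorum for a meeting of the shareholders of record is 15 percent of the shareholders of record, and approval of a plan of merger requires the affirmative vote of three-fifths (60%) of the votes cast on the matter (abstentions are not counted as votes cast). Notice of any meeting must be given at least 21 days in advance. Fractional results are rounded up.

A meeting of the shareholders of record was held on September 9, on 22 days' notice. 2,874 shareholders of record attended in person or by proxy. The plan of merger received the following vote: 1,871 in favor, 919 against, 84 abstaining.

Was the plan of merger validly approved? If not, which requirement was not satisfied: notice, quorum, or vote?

Valid — all requirements satisfied.

Notice: 22 days given; 21 required. Satisfied.
Quorum: 15% of 19,123 = 2,868.45, rounded up to 2,869; 2,874 present. Satisfied.
Vote: requires three-fifths of the votes cast (2,874 − 84 abstaining = 2,790); 3/5 of 2790 = 1674, so 1,674 needed; 1,871 in favor. Satisfied.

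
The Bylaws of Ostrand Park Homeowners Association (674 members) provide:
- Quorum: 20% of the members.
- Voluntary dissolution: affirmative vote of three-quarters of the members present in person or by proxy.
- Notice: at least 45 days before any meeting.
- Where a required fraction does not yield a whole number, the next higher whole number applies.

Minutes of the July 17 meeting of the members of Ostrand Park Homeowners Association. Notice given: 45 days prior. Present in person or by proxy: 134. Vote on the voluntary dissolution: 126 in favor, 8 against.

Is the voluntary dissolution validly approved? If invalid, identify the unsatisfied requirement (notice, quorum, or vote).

Notice: 45 days given; 45 required. Satisfied.
Quorum: 20% of 674 = 134.80, rounded up to 135; 134 present. Not satisfied.
Vote: requires three-fourths of those present (134); 3/4 of 134 = 100.50, rounded up to 101, so 101 needed; 126 in favor. Satisfied.

Invalid — quorum requirement not satisfied.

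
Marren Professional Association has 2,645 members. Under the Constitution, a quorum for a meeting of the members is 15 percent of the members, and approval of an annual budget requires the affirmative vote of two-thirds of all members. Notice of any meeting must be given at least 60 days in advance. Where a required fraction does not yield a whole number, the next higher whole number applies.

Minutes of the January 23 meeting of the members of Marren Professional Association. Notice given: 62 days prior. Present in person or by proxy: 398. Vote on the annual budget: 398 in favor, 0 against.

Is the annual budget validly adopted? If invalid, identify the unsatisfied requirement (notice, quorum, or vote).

Notice: 62 days given; 60 required. Satisfied.
Quorum: 15% of 2,645 = 396.75, rounded up to 397; 398 present. Satisfied.
Vote: requires two-thirds of all members (2,645); 2/3 of 2645 = 1763.33, rounded up to 1764, so 1,764 needed; 398 in favor. Not satisfied.

Invalid — vote requirement not satisfied.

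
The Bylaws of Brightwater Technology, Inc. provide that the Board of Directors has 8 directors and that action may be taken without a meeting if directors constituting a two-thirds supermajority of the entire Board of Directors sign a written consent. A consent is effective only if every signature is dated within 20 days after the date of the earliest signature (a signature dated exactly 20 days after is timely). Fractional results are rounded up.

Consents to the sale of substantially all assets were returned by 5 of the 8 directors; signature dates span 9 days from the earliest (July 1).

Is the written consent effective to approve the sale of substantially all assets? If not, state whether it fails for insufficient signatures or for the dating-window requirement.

Signatures required: a two-thirds supermajority of 8 — 2/3 of 8 = 5.33, rounded up to 6, so 6 needed; 5 signed. Insufficient.
Dating window: the latest signature is 9 days after the earliest; the limit is 20 days. Within the window.

Not effective — insufficient signatures.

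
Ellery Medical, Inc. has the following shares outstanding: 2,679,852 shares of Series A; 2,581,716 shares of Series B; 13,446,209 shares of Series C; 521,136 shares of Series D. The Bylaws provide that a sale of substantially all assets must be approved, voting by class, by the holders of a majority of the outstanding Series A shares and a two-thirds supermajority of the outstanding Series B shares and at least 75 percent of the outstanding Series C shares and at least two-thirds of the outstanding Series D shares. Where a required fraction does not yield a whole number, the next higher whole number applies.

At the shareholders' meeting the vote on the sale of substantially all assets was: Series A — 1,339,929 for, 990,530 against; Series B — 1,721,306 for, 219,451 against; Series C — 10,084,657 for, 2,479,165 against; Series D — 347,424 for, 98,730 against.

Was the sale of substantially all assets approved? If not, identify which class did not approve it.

Series A: a majority of 2679852 is 1339927; 1,339,927 required, 1,339,929 in favor — approved.
Series B: 2/3 of 2581716 = 1721144; 1,721,144 required, 1,721,306 in favor — approved.
Series C: 3/4 of 13446209 = 10084656.75, rounded up to 10084657; 10,084,657 required, 10,084,657 in favor — approved.
Series D: 2/3 of 521136 = 347424; 347,424 required, 347,424 in favor — approved.

Approved — every class gave the required vote.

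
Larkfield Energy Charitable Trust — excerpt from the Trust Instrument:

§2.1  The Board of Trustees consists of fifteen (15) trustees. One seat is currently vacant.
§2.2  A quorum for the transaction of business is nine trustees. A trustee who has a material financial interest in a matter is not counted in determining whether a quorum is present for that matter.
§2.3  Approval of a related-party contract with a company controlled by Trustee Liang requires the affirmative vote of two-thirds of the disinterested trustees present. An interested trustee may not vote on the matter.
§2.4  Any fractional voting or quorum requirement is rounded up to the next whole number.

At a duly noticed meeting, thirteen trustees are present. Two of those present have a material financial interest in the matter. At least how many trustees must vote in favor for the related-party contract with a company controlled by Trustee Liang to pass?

8

The related-party contract with a company controlled by Trustee Liang requires two-thirds of the disinterested trustees present (13 − 2 = 11).
2/3 of 11 = 7.33, rounded up to 8.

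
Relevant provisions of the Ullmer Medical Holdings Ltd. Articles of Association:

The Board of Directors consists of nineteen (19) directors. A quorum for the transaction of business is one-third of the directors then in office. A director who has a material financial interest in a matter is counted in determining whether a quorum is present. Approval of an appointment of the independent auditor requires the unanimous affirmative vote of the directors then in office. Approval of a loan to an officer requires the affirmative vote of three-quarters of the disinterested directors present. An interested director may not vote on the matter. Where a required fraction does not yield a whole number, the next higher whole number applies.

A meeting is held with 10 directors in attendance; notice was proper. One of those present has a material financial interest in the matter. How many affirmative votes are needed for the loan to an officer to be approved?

7

The loan to an officer requires three-fourths of the disinterested directors present (10 − 1 = 9).
3/4 of 9 = 6.75, rounded up to 7.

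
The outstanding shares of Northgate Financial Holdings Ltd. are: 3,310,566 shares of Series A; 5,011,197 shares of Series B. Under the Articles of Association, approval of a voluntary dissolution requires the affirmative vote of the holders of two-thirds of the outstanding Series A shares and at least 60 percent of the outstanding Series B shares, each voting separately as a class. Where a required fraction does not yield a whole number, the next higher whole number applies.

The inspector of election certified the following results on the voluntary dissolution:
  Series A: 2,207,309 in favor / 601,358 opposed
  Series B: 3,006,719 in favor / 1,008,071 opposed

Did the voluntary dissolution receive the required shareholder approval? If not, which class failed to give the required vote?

Series A: 2/3 of 3310566 = 2207044; 2,207,044 required, 2,207,309 in favor — approved.
Series B: 3/5 of 5011197 = 3006718.20, rounded up to 3006719; 3,006,719 required, 3,006,719 in favor — approved.

Approved — every class gave the required vote.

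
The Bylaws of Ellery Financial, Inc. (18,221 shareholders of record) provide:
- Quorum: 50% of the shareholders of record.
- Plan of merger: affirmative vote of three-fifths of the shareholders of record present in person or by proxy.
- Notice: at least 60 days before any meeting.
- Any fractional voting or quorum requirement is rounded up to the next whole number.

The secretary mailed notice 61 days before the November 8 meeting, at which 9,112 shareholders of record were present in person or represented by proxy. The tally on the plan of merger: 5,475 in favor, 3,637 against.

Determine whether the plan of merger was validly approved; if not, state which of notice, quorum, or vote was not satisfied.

Valid — all requirements satisfied.

Notice: 61 days given; 60 required. Satisfied.
Quorum: 50% of 18,221 = 9,110.50, rounded up to 9,111; 9,112 present. Satisfied.
Vote: requires three-fifths of those present (9,112); 3/5 of 9112 = 5467.20, rounded up to 5468, so 5,468 needed; 5,475 in favor. Satisfied.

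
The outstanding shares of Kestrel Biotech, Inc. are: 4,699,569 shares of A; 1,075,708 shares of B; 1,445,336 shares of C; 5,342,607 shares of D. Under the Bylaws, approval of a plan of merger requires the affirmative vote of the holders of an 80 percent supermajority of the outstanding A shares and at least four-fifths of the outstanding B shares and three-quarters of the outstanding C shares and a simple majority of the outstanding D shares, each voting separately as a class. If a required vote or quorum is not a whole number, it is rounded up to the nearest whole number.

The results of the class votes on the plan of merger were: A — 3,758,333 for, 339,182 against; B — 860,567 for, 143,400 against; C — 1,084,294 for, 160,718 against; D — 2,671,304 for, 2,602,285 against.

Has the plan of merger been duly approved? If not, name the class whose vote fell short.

Not approved — the A shares did not give the required vote.

A: 4/5 of 4699569 = 3759655.20, rounded up to 3759656; 3,759,656 required, 3,758,333 in favor — not approved.
B: 4/5 of 1075708 = 860566.40, rounded up to 860567; 860,567 required, 860,567 in favor — approved.
C: 3/4 of 1445336 = 1084002; 1,084,002 required, 1,084,294 in favor — approved.
D: a majority of 5342607 is 2671304; 2,671,304 required, 2,671,304 in favor — approved.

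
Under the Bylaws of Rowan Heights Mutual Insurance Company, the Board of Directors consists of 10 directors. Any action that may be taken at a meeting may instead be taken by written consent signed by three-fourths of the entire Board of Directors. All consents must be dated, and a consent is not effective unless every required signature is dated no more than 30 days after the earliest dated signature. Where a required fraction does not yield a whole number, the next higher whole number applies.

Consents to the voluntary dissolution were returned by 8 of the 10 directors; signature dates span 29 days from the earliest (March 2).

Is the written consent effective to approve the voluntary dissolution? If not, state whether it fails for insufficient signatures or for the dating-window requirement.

Signatures required: three-fourths of 10 — 3/4 of 10 = 7.50, rounded up to 8, so 8 needed; 8 signed. Sufficient.
Dating window: the latest signature is 29 days after the earliest; the limit is 30 days. Within the window.

Effective — both the signature and dating-window requirements are satisfied.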